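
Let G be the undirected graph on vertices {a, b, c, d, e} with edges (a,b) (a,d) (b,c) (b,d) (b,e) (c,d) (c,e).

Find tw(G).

2

A width-2 tree decomposition is:
Bags: B1 = {b, c, d}  B2 = {a, b, d}  B3 = {b, c, e}
Tree: B1–B2, B1–B3
Each bag holds 3 vertices, so the decomposition has width 2, which upper-bounds the treewidth. For the lower bound, the 3 vertices {b, c, d} are pairwise adjacent, and any tree decomposition puts a clique entirely inside one bag — forcing width ≥ 2. The upper and lower bounds meet at 2, so that is the treewidth.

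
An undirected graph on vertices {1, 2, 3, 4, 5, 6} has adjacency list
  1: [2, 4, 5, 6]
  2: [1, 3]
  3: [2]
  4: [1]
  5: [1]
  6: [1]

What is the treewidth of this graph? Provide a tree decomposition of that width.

Treewidth 1.
One optimal decomposition is:
Bags: B1 = {1, 5}  B2 = {1, 2}  B3 = {1, 6}  B4 = {2, 3}  B5 = {1, 4}
Tree: B1–B2, B1–B3, B2–B4, B3–B5

Each bag holds 2 vertices, so the decomposition has width 1, which upper-bounds the treewidth. Since G has at least one edge (e.g. 1–5), it is not an edgeless graph, so tw(G) ≥ 1. Hence tw(G) = 1 exactly.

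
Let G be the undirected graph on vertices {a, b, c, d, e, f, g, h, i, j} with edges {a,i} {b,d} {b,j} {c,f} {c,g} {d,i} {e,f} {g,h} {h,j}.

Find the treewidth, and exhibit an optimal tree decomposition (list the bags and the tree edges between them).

Treewidth 1.
One optimal decomposition is:
Bags: B1 = {e, f}  B2 = {c, f}  B3 = {c, g}  B4 = {g, h}  B5 = {h, j}  B6 = {b, j}  B7 = {b, d}  B8 = {d, i}  B9 = {a, i}
Tree: B1–B2, B2–B3, B3–B4, B4–B5, B5–B6, B6–B7, B7–B8, B8–B9

The largest bag has 2 vertices, giving width 1; this decomposition certifies tw(G) ≤ 1. G has an edge, so its treewidth is at least 1. Hence tw(G) = 1 exactly.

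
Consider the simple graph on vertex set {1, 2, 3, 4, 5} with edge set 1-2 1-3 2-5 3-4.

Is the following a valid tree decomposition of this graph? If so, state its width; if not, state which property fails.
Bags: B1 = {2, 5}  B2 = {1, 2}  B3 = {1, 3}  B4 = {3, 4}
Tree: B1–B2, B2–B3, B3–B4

Yes; width 1.

Vertex coverage: the bags together contain {1, 2, 3, 4, 5}, the full vertex set. Edge coverage: each edge of G has both endpoints in at least one bag. Running intersection: for every vertex, the bags containing it form a connected subtree. All three properties hold, so this is a valid tree decomposition of width max|bag| − 1 = 1, and hence tw(G) ≤ 1.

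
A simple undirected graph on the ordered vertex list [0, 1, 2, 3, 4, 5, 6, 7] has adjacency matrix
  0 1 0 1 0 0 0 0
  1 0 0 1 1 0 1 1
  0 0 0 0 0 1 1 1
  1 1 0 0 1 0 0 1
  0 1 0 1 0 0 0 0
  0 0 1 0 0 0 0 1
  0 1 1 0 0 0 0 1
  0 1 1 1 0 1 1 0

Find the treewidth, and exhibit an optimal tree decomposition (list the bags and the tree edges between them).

Each bag holds 3 vertices, so the decomposition has width 2, which upper-bounds the treewidth. Conversely, {0, 1, 3} is a clique of size 3, and the vertices of any clique must share a bag in every tree decomposition; so some bag has ≥ 3 vertices and tw(G) ≥ 2. Hence tw(G) = 2 exactly.

Treewidth 2.
One such decomposition:
Bags: B1 = {1, 3, 4}  B2 = {1, 3, 7}  B3 = {1, 6, 7}  B4 = {2, 6, 7}  B5 = {0, 1, 3}  B6 = {2, 5, 7}
Tree: B1–B2, B2–B3, B3–B4, B1–B5, B4–B6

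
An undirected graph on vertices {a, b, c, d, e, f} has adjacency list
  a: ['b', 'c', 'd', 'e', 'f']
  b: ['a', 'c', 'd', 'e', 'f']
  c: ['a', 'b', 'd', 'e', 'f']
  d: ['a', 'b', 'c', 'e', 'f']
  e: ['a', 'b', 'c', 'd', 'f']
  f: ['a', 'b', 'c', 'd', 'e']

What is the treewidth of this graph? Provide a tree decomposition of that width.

With just one bag of size 6, the width is 6 − 1 = 5, so tw(G) ≤ 5. On the other hand G contains the 6-clique {a, b, c, d, e, f}. A clique must lie in a single bag of any decomposition, so no decomposition can have width below 5. Combining the bounds, tw(G) = 5.

Treewidth 5.
Bags: B1 = {a, b, c, d, e, f}
Tree: (single bag)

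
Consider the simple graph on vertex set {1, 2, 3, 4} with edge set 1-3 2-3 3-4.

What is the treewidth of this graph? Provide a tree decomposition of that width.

Treewidth 1.
Bags: B1 = {2, 3}  B2 = {1, 3}  B3 = {3, 4}
Tree: B1–B2, B1–B3

Every bag has size at most 2, so the width is 2 − 1 = 1 and tw(G) ≤ 1. Any graph with an edge has treewidth ≥ 1, and G has the edge 3–2. Hence tw(G) = 1 exactly.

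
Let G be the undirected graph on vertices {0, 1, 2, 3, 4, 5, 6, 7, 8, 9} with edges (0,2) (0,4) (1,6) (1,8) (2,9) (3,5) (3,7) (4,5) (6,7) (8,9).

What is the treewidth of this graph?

2

A width-2 tree decomposition is:
Bags: B1 = {0, 2, 9}  B2 = {0, 8, 9}  B3 = {0, 1, 8}  B4 = {0, 1, 6}  B5 = {0, 6, 7}  B6 = {0, 3, 7}  B7 = {0, 3, 5}  B8 = {0, 4, 5}
Tree: B1–B2, B2–B3, B3–B4, B4–B5, B5–B6, B6–B7, B7–B8
The largest bag has 3 vertices, giving width 2; this decomposition certifies tw(G) ≤ 2. The edges 0–2–9–8–1–6–7–3–5–4–0 form a cycle, so G is not a tree and its treewidth is at least 2. Hence tw(G) = 2 exactly.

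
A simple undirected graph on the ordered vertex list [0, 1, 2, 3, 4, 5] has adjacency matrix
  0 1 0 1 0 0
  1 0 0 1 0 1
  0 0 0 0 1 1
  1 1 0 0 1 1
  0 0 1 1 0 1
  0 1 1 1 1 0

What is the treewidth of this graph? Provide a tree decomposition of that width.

The largest bag has 3 vertices, giving width 2; this decomposition certifies tw(G) ≤ 2. Conversely, {2, 4, 5} is a clique of size 3, and the vertices of any clique must share a bag in every tree decomposition; so some bag has ≥ 3 vertices and tw(G) ≥ 2. Combining the bounds, tw(G) = 2.

Treewidth 2.
Bags: B1 = {1, 3, 5}  B2 = {3, 4, 5}  B3 = {0, 1, 3}  B4 = {2, 4, 5}
Tree: B1–B2, B1–B3, B2–B4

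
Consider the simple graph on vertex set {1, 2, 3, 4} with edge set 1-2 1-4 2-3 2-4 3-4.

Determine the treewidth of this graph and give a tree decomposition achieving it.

Treewidth 2.
Bags: B1 = {1, 2, 4}  B2 = {2, 3, 4}
Tree: B1–B2

Each bag holds 3 vertices, so the decomposition has width 2, which upper-bounds the treewidth. On the other hand G contains the 3-clique {1, 2, 4}. A clique must lie in a single bag of any decomposition, so no decomposition can have width below 2. Combining the bounds, tw(G) = 2.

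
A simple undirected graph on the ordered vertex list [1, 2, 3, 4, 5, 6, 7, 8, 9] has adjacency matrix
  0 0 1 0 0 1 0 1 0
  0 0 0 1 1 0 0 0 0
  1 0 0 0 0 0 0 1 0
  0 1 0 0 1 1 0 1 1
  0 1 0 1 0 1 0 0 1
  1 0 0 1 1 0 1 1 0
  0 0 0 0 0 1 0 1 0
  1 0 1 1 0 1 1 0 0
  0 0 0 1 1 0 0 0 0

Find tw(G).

A width-2 tree decomposition is:
Bags: B1 = {4, 6, 8}  B2 = {6, 7, 8}  B3 = {4, 5, 6}  B4 = {1, 6, 8}  B5 = {1, 3, 8}  B6 = {2, 4, 5}  B7 = {4, 5, 9}
Tree: B1–B2, B1–B3, B2–B4, B4–B5, B3–B6, B6–B7
Each bag holds 3 vertices, so the decomposition has width 2, which upper-bounds the treewidth. Conversely, {1, 3, 8} is a clique of size 3, and the vertices of any clique must share a bag in every tree decomposition; so some bag has ≥ 3 vertices and tw(G) ≥ 2. Combining the bounds, tw(G) = 2.

2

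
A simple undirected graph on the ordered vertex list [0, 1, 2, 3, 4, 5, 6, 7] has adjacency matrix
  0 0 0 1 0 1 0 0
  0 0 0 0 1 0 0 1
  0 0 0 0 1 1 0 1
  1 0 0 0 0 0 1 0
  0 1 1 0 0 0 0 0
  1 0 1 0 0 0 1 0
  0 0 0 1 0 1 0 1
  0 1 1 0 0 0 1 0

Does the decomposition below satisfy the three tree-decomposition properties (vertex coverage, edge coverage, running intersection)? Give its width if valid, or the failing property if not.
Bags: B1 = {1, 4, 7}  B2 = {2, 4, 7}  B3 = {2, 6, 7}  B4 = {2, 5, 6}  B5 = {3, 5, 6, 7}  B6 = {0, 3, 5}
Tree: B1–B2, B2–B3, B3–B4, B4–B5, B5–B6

A tree decomposition must satisfy three properties: every vertex lies in some bag; for every edge, both endpoints lie together in some bag; and for every vertex, the bags containing it form a connected subtree. Here bags containing vertex 7 are not connected in the tree, so the decomposition is invalid.

No — bags containing vertex 7 are not connected in the tree.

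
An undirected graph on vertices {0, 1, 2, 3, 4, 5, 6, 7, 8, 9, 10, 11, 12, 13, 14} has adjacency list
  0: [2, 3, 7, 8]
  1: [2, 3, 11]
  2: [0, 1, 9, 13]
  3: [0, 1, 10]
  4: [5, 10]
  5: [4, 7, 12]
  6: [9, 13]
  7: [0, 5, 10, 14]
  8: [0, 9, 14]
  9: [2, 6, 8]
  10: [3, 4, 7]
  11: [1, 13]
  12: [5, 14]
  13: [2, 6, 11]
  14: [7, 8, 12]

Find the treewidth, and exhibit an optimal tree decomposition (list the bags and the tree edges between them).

Each bag holds 4 vertices, so the decomposition has width 3, which upper-bounds the treewidth. For the lower bound: the 4 vertex sets {4,5,12}, {10}, {7}, {0,3,8,14} are disjoint, each induces a connected subgraph, and every pair is joined by at least one edge of G. Contracting each set to a single vertex therefore yields K_{4} as a minor, and since treewidth is minor-monotone, tw(G) ≥ tw(K_{4}) = 3. Hence tw(G) = 3 exactly.

Treewidth 3.
One such decomposition:
Bags: B1 = {4, 5, 10, 12}  B2 = {5, 7, 10, 12}  B3 = {7, 10, 12, 14}  B4 = {3, 7, 10, 14}  B5 = {0, 3, 7, 14}  B6 = {0, 3, 8, 14}  B7 = {0, 1, 3, 8}  B8 = {0, 1, 2, 8}  B9 = {1, 2, 8, 9}  B10 = {1, 2, 9, 11}  B11 = {2, 9, 11, 13}  B12 = {6, 9, 11, 13}
Tree: B1–B2, B2–B3, B3–B4, B4–B5, B5–B6, B6–B7, B7–B8, B8–B9, B9–B10, B10–B11, B11–B12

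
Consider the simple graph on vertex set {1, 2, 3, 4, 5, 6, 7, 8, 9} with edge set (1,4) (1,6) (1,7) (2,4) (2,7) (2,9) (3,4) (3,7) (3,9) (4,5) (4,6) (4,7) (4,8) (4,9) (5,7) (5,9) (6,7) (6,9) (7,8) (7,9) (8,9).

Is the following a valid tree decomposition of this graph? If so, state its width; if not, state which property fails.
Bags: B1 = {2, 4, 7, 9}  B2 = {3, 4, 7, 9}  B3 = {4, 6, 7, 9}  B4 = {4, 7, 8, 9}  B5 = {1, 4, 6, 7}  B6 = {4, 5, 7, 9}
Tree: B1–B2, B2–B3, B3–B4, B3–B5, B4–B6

Yes; width 3.

Checking the three conditions: (i) the bags cover all of {1, 2, 3, 4, 5, 6, 7, 8, 9}; (ii) for each edge, some bag contains both endpoints; (iii) the bags containing any fixed vertex form a subtree. All hold, so the decomposition is valid with width 4 − 1 = 3.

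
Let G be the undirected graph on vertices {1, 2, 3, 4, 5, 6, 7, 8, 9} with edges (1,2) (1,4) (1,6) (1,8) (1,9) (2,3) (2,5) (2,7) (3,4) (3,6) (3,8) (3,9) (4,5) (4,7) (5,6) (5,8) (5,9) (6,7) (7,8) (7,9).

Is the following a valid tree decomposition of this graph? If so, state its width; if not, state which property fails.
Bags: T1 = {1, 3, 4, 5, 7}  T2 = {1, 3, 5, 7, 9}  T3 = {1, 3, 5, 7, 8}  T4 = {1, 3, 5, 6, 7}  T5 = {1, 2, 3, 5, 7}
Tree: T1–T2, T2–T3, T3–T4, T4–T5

Yes; width 4.

Every vertex of G appears in some bag (union = {1, 2, 3, 4, 5, 6, 7, 8, 9}); every edge is covered by a bag; and for each vertex v the set of bags containing v is connected in the bag tree. The decomposition is therefore valid. The largest bag has 5 vertices, so the width is 4.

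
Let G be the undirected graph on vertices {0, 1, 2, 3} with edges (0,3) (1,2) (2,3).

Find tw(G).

1

A width-1 tree decomposition is:
Bags: B1 = {0, 3}  B2 = {2, 3}  B3 = {1, 2}
Tree: B1–B2, B2–B3
Each bag holds 2 vertices, so the decomposition has width 1, which upper-bounds the treewidth. Any graph with an edge has treewidth ≥ 1, and G has the edge 0–3. Therefore the treewidth is 1.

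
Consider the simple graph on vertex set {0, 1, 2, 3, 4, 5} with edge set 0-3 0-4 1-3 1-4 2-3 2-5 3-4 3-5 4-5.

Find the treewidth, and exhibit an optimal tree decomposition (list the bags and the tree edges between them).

Treewidth 2.
One optimal decomposition is:
Bags: B1 = {3, 4, 5}  B2 = {2, 3, 5}  B3 = {0, 3, 4}  B4 = {1, 3, 4}
Tree: B1–B2, B1–B3, B3–B4

Each bag holds 3 vertices, so the decomposition has width 2, which upper-bounds the treewidth. Conversely, {2, 3, 5} is a clique of size 3, and the vertices of any clique must share a bag in every tree decomposition; so some bag has ≥ 3 vertices and tw(G) ≥ 2. Hence tw(G) = 2 exactly.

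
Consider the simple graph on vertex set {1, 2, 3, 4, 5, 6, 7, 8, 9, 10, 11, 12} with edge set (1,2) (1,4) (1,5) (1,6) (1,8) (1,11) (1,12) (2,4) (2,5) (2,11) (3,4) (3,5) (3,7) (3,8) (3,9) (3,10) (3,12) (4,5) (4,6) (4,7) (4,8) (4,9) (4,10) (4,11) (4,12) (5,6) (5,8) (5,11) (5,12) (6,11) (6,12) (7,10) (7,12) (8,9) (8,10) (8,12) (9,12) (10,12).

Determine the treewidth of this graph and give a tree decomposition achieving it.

Treewidth 4.
Bags: B1 = {3, 4, 8, 9, 12}  B2 = {3, 4, 8, 10, 12}  B3 = {3, 4, 5, 8, 12}  B4 = {3, 4, 7, 10, 12}  B5 = {1, 4, 5, 8, 12}  B6 = {1, 4, 5, 6, 12}  B7 = {1, 4, 5, 6, 11}  B8 = {1, 2, 4, 5, 11}
Tree: B1–B2, B2–B3, B2–B4, B3–B5, B5–B6, B6–B7, B7–B8

The largest bag has 5 vertices, giving width 4; this decomposition certifies tw(G) ≤ 4. On the other hand G contains the 5-clique {1, 2, 4, 5, 11}. A clique must lie in a single bag of any decomposition, so no decomposition can have width below 4. Hence tw(G) = 4 exactly.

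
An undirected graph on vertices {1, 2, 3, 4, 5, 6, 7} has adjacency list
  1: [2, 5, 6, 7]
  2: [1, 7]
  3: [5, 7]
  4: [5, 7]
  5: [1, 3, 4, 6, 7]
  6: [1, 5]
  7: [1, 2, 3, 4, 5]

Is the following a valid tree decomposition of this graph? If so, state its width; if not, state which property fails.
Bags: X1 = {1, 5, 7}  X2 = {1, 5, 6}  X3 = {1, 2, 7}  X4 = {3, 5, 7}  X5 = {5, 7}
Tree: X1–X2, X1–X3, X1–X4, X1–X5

No — vertex 4 appears in no bag.

A tree decomposition must satisfy three properties: every vertex lies in some bag; for every edge, both endpoints lie together in some bag; and for every vertex, the bags containing it form a connected subtree. Here vertex 4 appears in no bag, so the decomposition is invalid.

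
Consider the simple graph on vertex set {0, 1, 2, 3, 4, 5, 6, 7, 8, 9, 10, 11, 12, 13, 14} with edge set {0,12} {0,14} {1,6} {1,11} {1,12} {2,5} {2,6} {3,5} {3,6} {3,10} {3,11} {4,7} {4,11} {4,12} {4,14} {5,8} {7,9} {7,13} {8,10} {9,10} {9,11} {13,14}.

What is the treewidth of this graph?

A width-3 tree decomposition is:
Bags: B1 = {2, 5, 8, 10}  B2 = {2, 3, 5, 10}  B3 = {2, 3, 6, 10}  B4 = {3, 6, 9, 10}  B5 = {3, 6, 9, 11}  B6 = {1, 6, 9, 11}  B7 = {1, 7, 9, 11}  B8 = {1, 4, 7, 11}  B9 = {1, 4, 7, 12}  B10 = {4, 7, 12, 13}  B11 = {4, 12, 13, 14}  B12 = {0, 12, 13, 14}
Tree: B1–B2, B2–B3, B3–B4, B4–B5, B5–B6, B6–B7, B7–B8, B8–B9, B9–B10, B10–B11, B11–B12
The largest bag has 4 vertices, giving width 3; this decomposition certifies tw(G) ≤ 3. For the lower bound: the 4 vertex sets {2,5,8}, {10}, {3}, {1,6,9,11} are disjoint, each induces a connected subgraph, and every pair is joined by at least one edge of G. Contracting each set to a single vertex therefore yields K_{4} as a minor, and since treewidth is minor-monotone, tw(G) ≥ tw(K_{4}) = 3. Combining the bounds, tw(G) = 3.

3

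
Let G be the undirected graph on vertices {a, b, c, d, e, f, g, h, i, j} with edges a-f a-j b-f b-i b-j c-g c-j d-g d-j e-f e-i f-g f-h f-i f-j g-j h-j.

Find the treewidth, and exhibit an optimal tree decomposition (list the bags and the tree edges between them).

Treewidth 2.
Bags: B1 = {c, g, j}  B2 = {f, g, j}  B3 = {f, h, j}  B4 = {a, f, j}  B5 = {b, f, j}  B6 = {d, g, j}  B7 = {b, f, i}  B8 = {e, f, i}
Tree: B1–B2, B2–B3, B2–B4, B2–B5, B2–B6, B5–B7, B7–B8

Every bag has size at most 3, so the width is 3 − 1 = 2 and tw(G) ≤ 2. For the lower bound, the 3 vertices {d, g, j} are pairwise adjacent, and any tree decomposition puts a clique entirely inside one bag — forcing width ≥ 2. The upper and lower bounds meet at 2, so that is the treewidth.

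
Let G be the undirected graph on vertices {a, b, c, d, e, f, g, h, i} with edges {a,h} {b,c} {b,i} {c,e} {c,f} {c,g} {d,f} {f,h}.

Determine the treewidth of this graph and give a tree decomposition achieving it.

Every bag has size at most 2, so the width is 2 − 1 = 1 and tw(G) ≤ 1. Since G has at least one edge (e.g. e–c), it is not an edgeless graph, so tw(G) ≥ 1. Hence tw(G) = 1 exactly.

Treewidth 1.
One such decomposition:
Bags: B1 = {c, e}  B2 = {c, f}  B3 = {c, g}  B4 = {b, c}  B5 = {f, h}  B6 = {d, f}  B7 = {a, h}  B8 = {b, i}
Tree: B1–B2, B1–B3, B1–B4, B2–B5, B5–B6, B5–B7, B4–B8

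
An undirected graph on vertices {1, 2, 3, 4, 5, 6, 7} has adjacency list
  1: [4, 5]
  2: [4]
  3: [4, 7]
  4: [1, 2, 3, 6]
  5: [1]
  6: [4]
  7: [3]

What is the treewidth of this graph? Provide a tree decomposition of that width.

Every bag has size at most 2, so the width is 2 − 1 = 1 and tw(G) ≤ 1. Any graph with an edge has treewidth ≥ 1, and G has the edge 5–1. Hence tw(G) = 1 exactly.

Treewidth 1.
One such decomposition:
Bags: B1 = {1, 5}  B2 = {1, 4}  B3 = {4, 6}  B4 = {3, 4}  B5 = {3, 7}  B6 = {2, 4}
Tree: B1–B2, B2–B3, B3–B4, B4–B5, B4–B6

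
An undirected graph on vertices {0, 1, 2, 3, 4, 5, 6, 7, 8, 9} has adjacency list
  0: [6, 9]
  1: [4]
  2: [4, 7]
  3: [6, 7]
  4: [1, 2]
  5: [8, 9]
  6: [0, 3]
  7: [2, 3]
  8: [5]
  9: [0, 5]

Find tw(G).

1

A width-1 tree decomposition is:
Bags: B1 = {1, 4}  B2 = {2, 4}  B3 = {2, 7}  B4 = {3, 7}  B5 = {3, 6}  B6 = {0, 6}  B7 = {0, 9}  B8 = {5, 9}  B9 = {5, 8}
Tree: B1–B2, B2–B3, B3–B4, B4–B5, B5–B6, B6–B7, B7–B8, B8–B9
The largest bag has 2 vertices, giving width 1; this decomposition certifies tw(G) ≤ 1. G has an edge, so its treewidth is at least 1. The upper and lower bounds meet at 1, so that is the treewidth.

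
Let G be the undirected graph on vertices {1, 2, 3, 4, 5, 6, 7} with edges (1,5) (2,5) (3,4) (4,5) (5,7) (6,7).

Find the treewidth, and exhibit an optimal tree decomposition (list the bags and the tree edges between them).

Treewidth 1.
One such decomposition:
Bags: B1 = {4, 5}  B2 = {5, 7}  B3 = {6, 7}  B4 = {2, 5}  B5 = {1, 5}  B6 = {3, 4}
Tree: B1–B2, B2–B3, B2–B4, B4–B5, B1–B6

The largest bag has 2 vertices, giving width 1; this decomposition certifies tw(G) ≤ 1. Any graph with an edge has treewidth ≥ 1, and G has the edge 5–4. The upper and lower bounds meet at 1, so that is the treewidth.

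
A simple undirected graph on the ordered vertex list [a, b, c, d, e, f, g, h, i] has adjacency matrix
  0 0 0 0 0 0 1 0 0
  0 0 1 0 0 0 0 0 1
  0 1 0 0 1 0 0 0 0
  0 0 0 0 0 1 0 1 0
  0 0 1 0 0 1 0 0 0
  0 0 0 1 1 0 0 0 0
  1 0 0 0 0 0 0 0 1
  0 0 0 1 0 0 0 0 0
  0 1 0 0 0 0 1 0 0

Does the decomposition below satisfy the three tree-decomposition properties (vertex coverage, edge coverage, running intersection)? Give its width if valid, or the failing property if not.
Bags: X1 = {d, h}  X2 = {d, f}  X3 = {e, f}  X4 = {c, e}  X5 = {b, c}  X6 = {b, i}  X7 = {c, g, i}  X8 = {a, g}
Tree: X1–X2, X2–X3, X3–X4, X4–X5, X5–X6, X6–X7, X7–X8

No — bags containing vertex c are not connected in the tree.

A tree decomposition must satisfy three properties: every vertex lies in some bag; for every edge, both endpoints lie together in some bag; and for every vertex, the bags containing it form a connected subtree. Here bags containing vertex c are not connected in the tree, so the decomposition is invalid.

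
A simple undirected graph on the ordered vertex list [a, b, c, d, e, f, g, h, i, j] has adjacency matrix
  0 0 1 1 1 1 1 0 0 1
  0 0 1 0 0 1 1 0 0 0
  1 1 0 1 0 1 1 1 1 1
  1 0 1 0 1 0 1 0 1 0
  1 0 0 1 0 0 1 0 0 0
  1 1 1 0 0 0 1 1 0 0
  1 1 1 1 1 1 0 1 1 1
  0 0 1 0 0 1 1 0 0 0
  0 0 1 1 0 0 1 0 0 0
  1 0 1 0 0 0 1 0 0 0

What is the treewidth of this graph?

3

A width-3 tree decomposition is:
Bags: B1 = {a, c, d, g}  B2 = {a, c, f, g}  B3 = {c, f, g, h}  B4 = {c, d, g, i}  B5 = {b, c, f, g}  B6 = {a, c, g, j}  B7 = {a, d, e, g}
Tree: B1–B2, B2–B3, B1–B4, B3–B5, B2–B6, B1–B7
Each bag holds 4 vertices, so the decomposition has width 3, which upper-bounds the treewidth. On the other hand G contains the 4-clique {a, d, e, g}. A clique must lie in a single bag of any decomposition, so no decomposition can have width below 3. Combining the bounds, tw(G) = 3.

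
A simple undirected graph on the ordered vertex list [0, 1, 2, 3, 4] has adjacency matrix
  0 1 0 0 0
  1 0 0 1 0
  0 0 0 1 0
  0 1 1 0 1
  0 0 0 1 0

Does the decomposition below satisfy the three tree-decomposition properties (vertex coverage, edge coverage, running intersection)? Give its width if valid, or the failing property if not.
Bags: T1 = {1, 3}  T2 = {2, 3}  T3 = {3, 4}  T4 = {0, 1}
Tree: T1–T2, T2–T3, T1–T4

Every vertex of G appears in some bag (union = {0, 1, 2, 3, 4}); every edge is covered by a bag; and for each vertex v the set of bags containing v is connected in the bag tree. The decomposition is therefore valid. The largest bag has 2 vertices, so the width is 1.

Yes; width 1.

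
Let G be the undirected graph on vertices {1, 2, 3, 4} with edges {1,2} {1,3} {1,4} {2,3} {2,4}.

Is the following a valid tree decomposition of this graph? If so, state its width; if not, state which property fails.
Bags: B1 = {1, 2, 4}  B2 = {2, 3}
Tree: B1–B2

No — edge (1,3) lies in no bag.

A tree decomposition must satisfy three properties: every vertex lies in some bag; for every edge, both endpoints lie together in some bag; and for every vertex, the bags containing it form a connected subtree. Here edge (1,3) lies in no bag, so the decomposition is invalid.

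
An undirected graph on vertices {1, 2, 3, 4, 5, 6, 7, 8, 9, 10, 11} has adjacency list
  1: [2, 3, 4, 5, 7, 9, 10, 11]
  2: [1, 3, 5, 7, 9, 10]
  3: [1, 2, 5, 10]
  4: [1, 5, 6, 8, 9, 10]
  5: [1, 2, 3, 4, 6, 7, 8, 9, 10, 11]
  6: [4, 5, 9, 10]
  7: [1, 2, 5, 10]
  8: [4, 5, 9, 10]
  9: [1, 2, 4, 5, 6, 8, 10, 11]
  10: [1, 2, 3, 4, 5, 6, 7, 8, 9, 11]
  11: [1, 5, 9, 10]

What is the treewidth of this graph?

4

A width-4 tree decomposition is:
Bags: B1 = {1, 2, 5, 9, 10}  B2 = {1, 4, 5, 9, 10}  B3 = {1, 5, 9, 10, 11}  B4 = {4, 5, 8, 9, 10}  B5 = {4, 5, 6, 9, 10}  B6 = {1, 2, 3, 5, 10}  B7 = {1, 2, 5, 7, 10}
Tree: B1–B2, B2–B3, B2–B4, B2–B5, B1–B6, B6–B7
Every bag has size at most 5, so the width is 5 − 1 = 4 and tw(G) ≤ 4. For the lower bound, the 5 vertices {4, 5, 8, 9, 10} are pairwise adjacent, and any tree decomposition puts a clique entirely inside one bag — forcing width ≥ 4. Hence tw(G) = 4 exactly.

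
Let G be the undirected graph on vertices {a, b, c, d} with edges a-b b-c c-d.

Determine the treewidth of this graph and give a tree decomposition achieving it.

The largest bag has 2 vertices, giving width 1; this decomposition certifies tw(G) ≤ 1. G has an edge, so its treewidth is at least 1. Therefore the treewidth is 1.

Treewidth 1.
One such decomposition:
Bags: B1 = {c, d}  B2 = {b, c}  B3 = {a, b}
Tree: B1–B2, B2–B3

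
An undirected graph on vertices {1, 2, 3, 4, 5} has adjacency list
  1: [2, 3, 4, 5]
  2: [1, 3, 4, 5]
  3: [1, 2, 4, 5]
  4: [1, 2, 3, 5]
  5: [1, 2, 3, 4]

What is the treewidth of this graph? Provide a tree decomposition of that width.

Treewidth 4.
One such decomposition:
Bags: B1 = {1, 2, 3, 4, 5}
Tree: (single bag)

With just one bag of size 5, the width is 5 − 1 = 4, so tw(G) ≤ 4. Conversely, {1, 2, 3, 4, 5} is a clique of size 5, and the vertices of any clique must share a bag in every tree decomposition; so some bag has ≥ 5 vertices and tw(G) ≥ 4. Hence tw(G) = 4 exactly.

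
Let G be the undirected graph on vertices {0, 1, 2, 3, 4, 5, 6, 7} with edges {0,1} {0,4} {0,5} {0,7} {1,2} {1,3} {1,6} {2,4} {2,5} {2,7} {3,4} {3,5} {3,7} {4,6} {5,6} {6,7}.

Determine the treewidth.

A width-4 tree decomposition is:
Bags: B1 = {1, 3, 4, 5, 7}  B2 = {0, 1, 4, 5, 7}  B3 = {1, 2, 4, 5, 7}  B4 = {1, 4, 5, 6, 7}
Tree: B1–B2, B2–B3, B3–B4
Every bag has size at most 5, so the width is 5 − 1 = 4 and tw(G) ≤ 4. For the lower bound: the 5 vertex sets {3,4}, {0,1}, {2,5}, {7}, {6} are disjoint, each induces a connected subgraph, and every pair is joined by at least one edge of G. Contracting each set to a single vertex therefore yields K_{5} as a minor, and since treewidth is minor-monotone, tw(G) ≥ tw(K_{5}) = 4. Hence tw(G) = 4 exactly.

4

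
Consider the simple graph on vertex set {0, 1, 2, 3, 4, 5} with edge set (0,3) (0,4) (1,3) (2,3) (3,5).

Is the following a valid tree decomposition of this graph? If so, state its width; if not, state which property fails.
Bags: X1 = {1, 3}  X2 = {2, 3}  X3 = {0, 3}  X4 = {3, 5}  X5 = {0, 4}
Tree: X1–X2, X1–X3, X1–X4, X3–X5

Checking the three conditions: (i) the bags cover all of {0, 1, 2, 3, 4, 5}; (ii) for each edge, some bag contains both endpoints; (iii) the bags containing any fixed vertex form a subtree. All hold, so the decomposition is valid with width 2 − 1 = 1.

Yes; width 1.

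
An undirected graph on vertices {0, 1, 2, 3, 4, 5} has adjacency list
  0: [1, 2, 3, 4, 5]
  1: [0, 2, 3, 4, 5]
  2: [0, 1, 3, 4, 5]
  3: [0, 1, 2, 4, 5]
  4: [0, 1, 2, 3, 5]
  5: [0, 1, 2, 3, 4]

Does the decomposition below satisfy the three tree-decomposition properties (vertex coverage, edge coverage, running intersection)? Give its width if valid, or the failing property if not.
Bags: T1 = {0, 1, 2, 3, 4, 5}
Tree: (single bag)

Yes; width 5.

Every vertex of G appears in some bag (union = {0, 1, 2, 3, 4, 5}); every edge is covered by a bag; and for each vertex v the set of bags containing v is connected in the bag tree. The decomposition is therefore valid. The largest bag has 6 vertices, so the width is 5.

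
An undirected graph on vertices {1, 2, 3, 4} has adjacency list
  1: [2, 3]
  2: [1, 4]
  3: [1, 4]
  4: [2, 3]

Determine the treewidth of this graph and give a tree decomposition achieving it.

Each bag holds 3 vertices, so the decomposition has width 2, which upper-bounds the treewidth. Since 3–4–2–1–3 is a cycle in G, G is not acyclic. Forests are exactly the graphs of treewidth ≤ 1, so tw(G) ≥ 2. Combining the bounds, tw(G) = 2.

Treewidth 2.
One optimal decomposition is:
Bags: B1 = {2, 3, 4}  B2 = {1, 2, 3}
Tree: B1–B2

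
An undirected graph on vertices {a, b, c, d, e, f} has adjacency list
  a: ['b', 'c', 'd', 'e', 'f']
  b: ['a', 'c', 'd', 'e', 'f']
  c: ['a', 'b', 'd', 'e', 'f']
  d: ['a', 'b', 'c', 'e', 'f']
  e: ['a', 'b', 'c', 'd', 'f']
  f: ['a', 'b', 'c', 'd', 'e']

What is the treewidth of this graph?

5

A width-5 tree decomposition is:
Bags: B1 = {a, b, c, d, e, f}
Tree: (single bag)
With just one bag of size 6, the width is 6 − 1 = 5, so tw(G) ≤ 5. For the lower bound, the 6 vertices {a, b, c, d, e, f} are pairwise adjacent, and any tree decomposition puts a clique entirely inside one bag — forcing width ≥ 5. The upper and lower bounds meet at 5, so that is the treewidth.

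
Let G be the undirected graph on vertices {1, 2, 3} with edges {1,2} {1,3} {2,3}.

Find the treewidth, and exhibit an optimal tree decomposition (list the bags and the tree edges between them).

A single bag containing all 3 vertices is trivially a valid decomposition of width 2. On the other hand G contains the 3-clique {1, 2, 3}. A clique must lie in a single bag of any decomposition, so no decomposition can have width below 2. Combining the bounds, tw(G) = 2.

Treewidth 2.
Bags: B1 = {1, 2, 3}
Tree: (single bag)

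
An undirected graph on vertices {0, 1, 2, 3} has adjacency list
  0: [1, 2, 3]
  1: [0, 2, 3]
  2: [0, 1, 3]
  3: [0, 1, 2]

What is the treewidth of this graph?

A width-3 tree decomposition is:
Bags: B1 = {0, 1, 2, 3}
Tree: (single bag)
With just one bag of size 4, the width is 4 − 1 = 3, so tw(G) ≤ 3. On the other hand G contains the 4-clique {0, 1, 2, 3}. A clique must lie in a single bag of any decomposition, so no decomposition can have width below 3. Therefore the treewidth is 3.

3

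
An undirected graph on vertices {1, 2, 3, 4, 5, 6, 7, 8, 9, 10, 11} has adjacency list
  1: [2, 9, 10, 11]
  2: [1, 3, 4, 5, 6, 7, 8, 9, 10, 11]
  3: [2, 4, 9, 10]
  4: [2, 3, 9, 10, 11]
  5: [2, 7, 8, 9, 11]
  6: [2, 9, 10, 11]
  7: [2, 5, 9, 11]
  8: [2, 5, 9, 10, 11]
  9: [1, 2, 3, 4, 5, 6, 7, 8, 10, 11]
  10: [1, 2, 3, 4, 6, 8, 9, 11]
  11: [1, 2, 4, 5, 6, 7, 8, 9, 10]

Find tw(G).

A width-4 tree decomposition is:
Bags: B1 = {1, 2, 9, 10, 11}  B2 = {2, 6, 9, 10, 11}  B3 = {2, 8, 9, 10, 11}  B4 = {2, 5, 8, 9, 11}  B5 = {2, 4, 9, 10, 11}  B6 = {2, 3, 4, 9, 10}  B7 = {2, 5, 7, 9, 11}
Tree: B1–B2, B2–B3, B3–B4, B2–B5, B5–B6, B4–B7
The largest bag has 5 vertices, giving width 4; this decomposition certifies tw(G) ≤ 4. On the other hand G contains the 5-clique {2, 8, 9, 10, 11}. A clique must lie in a single bag of any decomposition, so no decomposition can have width below 4. Combining the bounds, tw(G) = 4.

4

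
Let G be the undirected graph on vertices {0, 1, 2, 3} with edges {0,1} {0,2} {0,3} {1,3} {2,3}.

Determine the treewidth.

2

A width-2 tree decomposition is:
Bags: B1 = {0, 1, 3}  B2 = {0, 2, 3}
Tree: B1–B2
Every bag has size at most 3, so the width is 3 − 1 = 2 and tw(G) ≤ 2. On the other hand G contains the 3-clique {0, 1, 3}. A clique must lie in a single bag of any decomposition, so no decomposition can have width below 2. The upper and lower bounds meet at 2, so that is the treewidth.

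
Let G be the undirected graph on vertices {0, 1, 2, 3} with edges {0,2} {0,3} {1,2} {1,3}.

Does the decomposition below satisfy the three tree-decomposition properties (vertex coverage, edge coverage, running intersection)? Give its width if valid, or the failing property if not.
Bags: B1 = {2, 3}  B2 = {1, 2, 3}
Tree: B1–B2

No — vertex 0 appears in no bag.

A tree decomposition must satisfy three properties: every vertex lies in some bag; for every edge, both endpoints lie together in some bag; and for every vertex, the bags containing it form a connected subtree. Here vertex 0 appears in no bag, so the decomposition is invalid.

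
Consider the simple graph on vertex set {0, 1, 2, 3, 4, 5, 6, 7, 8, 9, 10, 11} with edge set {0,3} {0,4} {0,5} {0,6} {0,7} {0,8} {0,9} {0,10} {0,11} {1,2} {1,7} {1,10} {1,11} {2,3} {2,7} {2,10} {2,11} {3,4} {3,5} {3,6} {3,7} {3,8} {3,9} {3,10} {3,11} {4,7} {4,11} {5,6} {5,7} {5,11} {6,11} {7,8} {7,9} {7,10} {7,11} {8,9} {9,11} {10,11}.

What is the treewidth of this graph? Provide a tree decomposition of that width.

The largest bag has 5 vertices, giving width 4; this decomposition certifies tw(G) ≤ 4. On the other hand G contains the 5-clique {1, 2, 7, 10, 11}. A clique must lie in a single bag of any decomposition, so no decomposition can have width below 4. The upper and lower bounds meet at 4, so that is the treewidth.

Treewidth 4.
Bags: B1 = {0, 3, 4, 7, 11}  B2 = {0, 3, 5, 7, 11}  B3 = {0, 3, 7, 9, 11}  B4 = {0, 3, 5, 6, 11}  B5 = {0, 3, 7, 10, 11}  B6 = {0, 3, 7, 8, 9}  B7 = {2, 3, 7, 10, 11}  B8 = {1, 2, 7, 10, 11}
Tree: B1–B2, B1–B3, B2–B4, B1–B5, B3–B6, B5–B7, B7–B8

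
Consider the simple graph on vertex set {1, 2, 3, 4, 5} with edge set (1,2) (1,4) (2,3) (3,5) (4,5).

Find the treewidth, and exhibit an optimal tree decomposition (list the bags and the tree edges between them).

Each bag holds 3 vertices, so the decomposition has width 2, which upper-bounds the treewidth. Since 2–3–5–4–1–2 is a cycle in G, G is not acyclic. Forests are exactly the graphs of treewidth ≤ 1, so tw(G) ≥ 2. Hence tw(G) = 2 exactly.

Treewidth 2.
Bags: B1 = {2, 3, 5}  B2 = {2, 4, 5}  B3 = {1, 2, 4}
Tree: B1–B2, B2–B3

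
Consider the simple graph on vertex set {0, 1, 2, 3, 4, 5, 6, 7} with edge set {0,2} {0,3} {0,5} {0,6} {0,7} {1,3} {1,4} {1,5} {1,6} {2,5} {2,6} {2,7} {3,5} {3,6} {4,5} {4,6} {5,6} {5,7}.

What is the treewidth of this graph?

A width-3 tree decomposition is:
Bags: B1 = {0, 2, 5, 6}  B2 = {0, 3, 5, 6}  B3 = {1, 3, 5, 6}  B4 = {1, 4, 5, 6}  B5 = {0, 2, 5, 7}
Tree: B1–B2, B2–B3, B3–B4, B1–B5
The largest bag has 4 vertices, giving width 3; this decomposition certifies tw(G) ≤ 3. For the lower bound, the 4 vertices {0, 2, 5, 6} are pairwise adjacent, and any tree decomposition puts a clique entirely inside one bag — forcing width ≥ 3. Combining the bounds, tw(G) = 3.

3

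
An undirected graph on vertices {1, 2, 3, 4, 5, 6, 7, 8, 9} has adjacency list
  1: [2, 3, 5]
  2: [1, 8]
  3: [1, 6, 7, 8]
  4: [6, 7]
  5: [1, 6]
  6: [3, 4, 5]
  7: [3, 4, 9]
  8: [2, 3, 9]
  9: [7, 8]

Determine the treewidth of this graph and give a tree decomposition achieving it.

Each bag holds 4 vertices, so the decomposition has width 3, which upper-bounds the treewidth. For the lower bound: the 4 vertex sets {2,8,9}, {1}, {3}, {4,5,6,7} are disjoint, each induces a connected subgraph, and every pair is joined by at least one edge of G. Contracting each set to a single vertex therefore yields K_{4} as a minor, and since treewidth is minor-monotone, tw(G) ≥ tw(K_{4}) = 3. Therefore the treewidth is 3.

Treewidth 3.
One optimal decomposition is:
Bags: B1 = {1, 2, 8, 9}  B2 = {1, 3, 8, 9}  B3 = {1, 3, 7, 9}  B4 = {1, 3, 5, 7}  B5 = {3, 5, 6, 7}  B6 = {4, 5, 6, 7}
Tree: B1–B2, B2–B3, B3–B4, B4–B5, B5–B6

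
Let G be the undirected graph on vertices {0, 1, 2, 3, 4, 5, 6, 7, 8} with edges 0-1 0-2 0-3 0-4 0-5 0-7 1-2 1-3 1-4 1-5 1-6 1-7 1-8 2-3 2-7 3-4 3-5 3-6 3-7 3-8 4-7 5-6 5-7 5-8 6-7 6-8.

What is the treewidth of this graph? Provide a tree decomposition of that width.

Treewidth 4.
Bags: B1 = {1, 3, 5, 6, 7}  B2 = {1, 3, 5, 6, 8}  B3 = {0, 1, 3, 5, 7}  B4 = {0, 1, 2, 3, 7}  B5 = {0, 1, 3, 4, 7}
Tree: B1–B2, B1–B3, B3–B4, B3–B5

Every bag has size at most 5, so the width is 5 − 1 = 4 and tw(G) ≤ 4. On the other hand G contains the 5-clique {1, 3, 5, 6, 8}. A clique must lie in a single bag of any decomposition, so no decomposition can have width below 4. Hence tw(G) = 4 exactly.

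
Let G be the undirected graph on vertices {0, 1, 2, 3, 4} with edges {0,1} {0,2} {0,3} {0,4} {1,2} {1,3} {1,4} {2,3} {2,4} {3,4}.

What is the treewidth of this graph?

4

A width-4 tree decomposition is:
Bags: B1 = {0, 1, 2, 3, 4}
Tree: (single bag)
A single bag containing all 5 vertices is trivially a valid decomposition of width 4. On the other hand G contains the 5-clique {0, 1, 2, 3, 4}. A clique must lie in a single bag of any decomposition, so no decomposition can have width below 4. Combining the bounds, tw(G) = 4.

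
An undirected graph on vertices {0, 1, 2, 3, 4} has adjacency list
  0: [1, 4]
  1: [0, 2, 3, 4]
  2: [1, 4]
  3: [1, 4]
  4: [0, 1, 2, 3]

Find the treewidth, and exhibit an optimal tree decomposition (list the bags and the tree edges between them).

Treewidth 2.
One such decomposition:
Bags: B1 = {1, 3, 4}  B2 = {1, 2, 4}  B3 = {0, 1, 4}
Tree: B1–B2, B2–B3

The largest bag has 3 vertices, giving width 2; this decomposition certifies tw(G) ≤ 2. On the other hand G contains the 3-clique {0, 1, 4}. A clique must lie in a single bag of any decomposition, so no decomposition can have width below 2. Combining the bounds, tw(G) = 2.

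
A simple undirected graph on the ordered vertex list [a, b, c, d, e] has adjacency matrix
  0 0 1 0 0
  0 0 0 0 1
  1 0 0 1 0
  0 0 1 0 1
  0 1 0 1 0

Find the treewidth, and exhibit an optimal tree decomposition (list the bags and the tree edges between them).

Each bag holds 2 vertices, so the decomposition has width 1, which upper-bounds the treewidth. G has an edge, so its treewidth is at least 1. Hence tw(G) = 1 exactly.

Treewidth 1.
Bags: B1 = {a, c}  B2 = {c, d}  B3 = {d, e}  B4 = {b, e}
Tree: B1–B2, B2–B3, B3–B4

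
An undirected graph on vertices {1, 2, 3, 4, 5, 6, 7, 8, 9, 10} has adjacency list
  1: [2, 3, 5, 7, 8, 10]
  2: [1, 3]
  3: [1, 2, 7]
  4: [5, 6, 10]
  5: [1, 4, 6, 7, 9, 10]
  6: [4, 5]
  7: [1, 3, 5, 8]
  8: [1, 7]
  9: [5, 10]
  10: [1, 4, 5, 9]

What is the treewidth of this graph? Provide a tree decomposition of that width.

Each bag holds 3 vertices, so the decomposition has width 2, which upper-bounds the treewidth. Conversely, {1, 2, 3} is a clique of size 3, and the vertices of any clique must share a bag in every tree decomposition; so some bag has ≥ 3 vertices and tw(G) ≥ 2. Hence tw(G) = 2 exactly.

Treewidth 2.
One such decomposition:
Bags: B1 = {1, 5, 10}  B2 = {1, 5, 7}  B3 = {1, 3, 7}  B4 = {1, 7, 8}  B5 = {4, 5, 10}  B6 = {5, 9, 10}  B7 = {1, 2, 3}  B8 = {4, 5, 6}
Tree: B1–B2, B2–B3, B2–B4, B1–B5, B5–B6, B3–B7, B5–B8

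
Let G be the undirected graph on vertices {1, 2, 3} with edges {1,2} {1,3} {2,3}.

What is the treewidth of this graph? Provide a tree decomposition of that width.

With just one bag of size 3, the width is 3 − 1 = 2, so tw(G) ≤ 2. For the lower bound, the 3 vertices {1, 2, 3} are pairwise adjacent, and any tree decomposition puts a clique entirely inside one bag — forcing width ≥ 2. Combining the bounds, tw(G) = 2.

Treewidth 2.
One optimal decomposition is:
Bags: B1 = {1, 2, 3}
Tree: (single bag)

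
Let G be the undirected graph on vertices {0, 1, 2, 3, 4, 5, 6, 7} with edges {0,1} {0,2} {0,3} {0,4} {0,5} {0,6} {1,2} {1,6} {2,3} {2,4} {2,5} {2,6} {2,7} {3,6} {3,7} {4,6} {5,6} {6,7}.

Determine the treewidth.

A width-3 tree decomposition is:
Bags: B1 = {0, 2, 3, 6}  B2 = {0, 1, 2, 6}  B3 = {0, 2, 5, 6}  B4 = {0, 2, 4, 6}  B5 = {2, 3, 6, 7}
Tree: B1–B2, B2–B3, B2–B4, B1–B5
Each bag holds 4 vertices, so the decomposition has width 3, which upper-bounds the treewidth. For the lower bound, the 4 vertices {0, 1, 2, 6} are pairwise adjacent, and any tree decomposition puts a clique entirely inside one bag — forcing width ≥ 3. Combining the bounds, tw(G) = 3.

3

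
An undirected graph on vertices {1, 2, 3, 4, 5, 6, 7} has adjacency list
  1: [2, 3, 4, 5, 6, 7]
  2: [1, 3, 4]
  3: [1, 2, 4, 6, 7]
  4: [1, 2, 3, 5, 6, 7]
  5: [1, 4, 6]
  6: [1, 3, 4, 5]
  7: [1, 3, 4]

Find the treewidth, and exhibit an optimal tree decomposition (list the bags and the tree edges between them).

Treewidth 3.
One such decomposition:
Bags: B1 = {1, 3, 4, 6}  B2 = {1, 2, 3, 4}  B3 = {1, 4, 5, 6}  B4 = {1, 3, 4, 7}
Tree: B1–B2, B1–B3, B1–B4

Every bag has size at most 4, so the width is 4 − 1 = 3 and tw(G) ≤ 3. For the lower bound, the 4 vertices {1, 2, 3, 4} are pairwise adjacent, and any tree decomposition puts a clique entirely inside one bag — forcing width ≥ 3. Hence tw(G) = 3 exactly.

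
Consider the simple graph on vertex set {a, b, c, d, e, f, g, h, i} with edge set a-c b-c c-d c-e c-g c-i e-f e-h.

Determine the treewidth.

1

A width-1 tree decomposition is:
Bags: B1 = {c, e}  B2 = {c, d}  B3 = {c, g}  B4 = {e, f}  B5 = {e, h}  B6 = {c, i}  B7 = {b, c}  B8 = {a, c}
Tree: B1–B2, B1–B3, B1–B4, B4–B5, B3–B6, B1–B7, B2–B8
Each bag holds 2 vertices, so the decomposition has width 1, which upper-bounds the treewidth. Since G has at least one edge (e.g. e–c), it is not an edgeless graph, so tw(G) ≥ 1. The upper and lower bounds meet at 1, so that is the treewidth.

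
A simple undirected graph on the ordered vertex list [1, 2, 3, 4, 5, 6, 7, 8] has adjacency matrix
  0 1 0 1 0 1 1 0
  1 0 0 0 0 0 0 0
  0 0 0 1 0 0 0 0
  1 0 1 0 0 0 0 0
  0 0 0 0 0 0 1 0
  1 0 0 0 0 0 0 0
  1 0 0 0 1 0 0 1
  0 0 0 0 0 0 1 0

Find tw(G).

1

A width-1 tree decomposition is:
Bags: B1 = {5, 7}  B2 = {1, 7}  B3 = {1, 4}  B4 = {1, 2}  B5 = {1, 6}  B6 = {3, 4}  B7 = {7, 8}
Tree: B1–B2, B2–B3, B3–B4, B3–B5, B3–B6, B2–B7
Each bag holds 2 vertices, so the decomposition has width 1, which upper-bounds the treewidth. Since G has at least one edge (e.g. 7–5), it is not an edgeless graph, so tw(G) ≥ 1. The upper and lower bounds meet at 1, so that is the treewidth.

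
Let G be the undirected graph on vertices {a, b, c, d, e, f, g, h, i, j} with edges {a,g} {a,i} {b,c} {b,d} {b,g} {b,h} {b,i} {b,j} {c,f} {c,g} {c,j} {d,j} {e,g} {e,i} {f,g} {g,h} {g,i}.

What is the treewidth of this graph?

2

A width-2 tree decomposition is:
Bags: B1 = {b, c, g}  B2 = {b, c, j}  B3 = {b, g, i}  B4 = {e, g, i}  B5 = {b, d, j}  B6 = {c, f, g}  B7 = {a, g, i}  B8 = {b, g, h}
Tree: B1–B2, B1–B3, B3–B4, B2–B5, B1–B6, B3–B7, B1–B8
The largest bag has 3 vertices, giving width 2; this decomposition certifies tw(G) ≤ 2. For the lower bound, the 3 vertices {b, d, j} are pairwise adjacent, and any tree decomposition puts a clique entirely inside one bag — forcing width ≥ 2. The upper and lower bounds meet at 2, so that is the treewidth.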